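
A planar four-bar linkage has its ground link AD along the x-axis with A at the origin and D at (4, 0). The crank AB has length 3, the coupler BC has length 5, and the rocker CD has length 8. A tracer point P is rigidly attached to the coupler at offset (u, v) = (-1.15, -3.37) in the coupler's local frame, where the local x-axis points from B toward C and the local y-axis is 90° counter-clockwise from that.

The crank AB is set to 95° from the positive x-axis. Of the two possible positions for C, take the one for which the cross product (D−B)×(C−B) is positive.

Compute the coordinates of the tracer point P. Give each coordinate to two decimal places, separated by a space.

A=(0,0), D=(4.00,0)
B = A + 3.00·(cos95°, sin95°) = (-0.2615, 2.9886)
|BD| = 5.2050
circle(B,5.00) ∩ circle(D,8.00): a=-1.1439, h=4.8674
  candidates: C₊=(1.5967,7.6305) cross=25.335; C₋=(-3.9928,-0.3397) cross=-25.335
  mode + wants cross > 0 → take C=(1.5967,7.6305) (cross=25.335)
ex = (C−B)/|BC| = (0.3716,0.9284); ey = (-0.9284,0.3716)
P = B + -1.15·ex + -3.37·ey = (2.4398,0.6685)

2.44 0.67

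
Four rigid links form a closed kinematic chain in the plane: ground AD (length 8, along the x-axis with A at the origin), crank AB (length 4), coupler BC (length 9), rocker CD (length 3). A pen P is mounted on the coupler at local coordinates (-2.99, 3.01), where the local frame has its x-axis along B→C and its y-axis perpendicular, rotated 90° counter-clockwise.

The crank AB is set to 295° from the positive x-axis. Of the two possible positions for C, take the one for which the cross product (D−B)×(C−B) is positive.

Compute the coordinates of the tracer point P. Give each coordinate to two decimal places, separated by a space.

A=(0,0), D=(8.00,0)
B = A + 4.00·(cos295°, sin295°) = (1.6905, -3.6252)
|BD| = 7.2768
circle(B,9.00) ∩ circle(D,3.00): a=8.5856, h=2.6995
  candidates: C₊=(7.7900,2.9926) cross=19.644; C₋=(10.4796,-1.6886) cross=-19.644
  mode + wants cross > 0 → take C=(7.7900,2.9926) (cross=19.644)
ex = (C−B)/|BC| = (0.6777,0.7353); ey = (-0.7353,0.6777)
P = B + -2.99·ex + 3.01·ey = (-2.5492,-3.7839)

-2.55 -3.78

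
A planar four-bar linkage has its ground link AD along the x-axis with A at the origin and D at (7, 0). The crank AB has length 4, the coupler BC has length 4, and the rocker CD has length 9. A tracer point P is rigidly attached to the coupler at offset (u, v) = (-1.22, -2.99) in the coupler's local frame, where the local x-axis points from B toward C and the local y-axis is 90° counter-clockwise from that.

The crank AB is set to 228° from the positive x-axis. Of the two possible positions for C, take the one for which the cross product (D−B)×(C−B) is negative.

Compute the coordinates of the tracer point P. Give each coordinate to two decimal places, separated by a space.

A=(0,0), D=(7.00,0)
B = A + 4.00·(cos228°, sin228°) = (-2.6765, -2.9726)
|BD| = 10.1228
circle(B,4.00) ∩ circle(D,9.00): a=1.8508, h=3.5460
  candidates: C₊=(-1.9486,0.9606) cross=35.896; C₋=(0.1340,-5.8188) cross=-35.896
  mode - wants cross < 0 → take C=(0.1340,-5.8188) (cross=-35.896)
ex = (C−B)/|BC| = (0.7026,-0.7116); ey = (0.7116,0.7026)
P = B + -1.22·ex + -2.99·ey = (-5.6613,-4.2054)

-5.66 -4.21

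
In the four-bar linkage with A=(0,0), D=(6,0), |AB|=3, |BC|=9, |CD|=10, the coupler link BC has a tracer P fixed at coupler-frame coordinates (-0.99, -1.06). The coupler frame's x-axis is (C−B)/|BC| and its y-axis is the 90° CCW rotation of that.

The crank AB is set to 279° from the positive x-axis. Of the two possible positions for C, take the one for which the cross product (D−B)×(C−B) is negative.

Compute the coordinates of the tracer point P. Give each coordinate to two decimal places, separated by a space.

A=(0,0), D=(6.00,0)
B = A + 3.00·(cos279°, sin279°) = (0.4693, -2.9631)
|BD| = 6.2744
circle(B,9.00) ∩ circle(D,10.00): a=1.6231, h=8.8524
  candidates: C₊=(-2.2805,5.6066) cross=55.544; C₋=(6.0806,-9.9997) cross=-55.544
  mode - wants cross < 0 → take C=(6.0806,-9.9997) (cross=-55.544)
ex = (C−B)/|BC| = (0.6235,-0.7818); ey = (0.7818,0.6235)
P = B + -0.99·ex + -1.06·ey = (-0.9767,-2.8499)

-0.98 -2.85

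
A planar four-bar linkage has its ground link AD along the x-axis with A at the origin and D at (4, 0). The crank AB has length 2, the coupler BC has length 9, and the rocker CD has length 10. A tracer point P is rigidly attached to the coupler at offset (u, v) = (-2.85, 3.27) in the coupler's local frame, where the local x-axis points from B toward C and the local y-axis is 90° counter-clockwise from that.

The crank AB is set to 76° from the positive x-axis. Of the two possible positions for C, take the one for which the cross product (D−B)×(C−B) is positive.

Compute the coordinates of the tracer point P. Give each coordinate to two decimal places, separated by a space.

A=(0,0), D=(4.00,0)
B = A + 2.00·(cos76°, sin76°) = (0.4838, 1.9406)
|BD| = 4.0161
circle(B,9.00) ∩ circle(D,10.00): a=-0.3574, h=8.9929
  candidates: C₊=(4.5163,9.9867) cross=36.117; C₋=(-4.1744,-5.7601) cross=-36.117
  mode + wants cross > 0 → take C=(4.5163,9.9867) (cross=36.117)
ex = (C−B)/|BC| = (0.4481,0.8940); ey = (-0.8940,0.4481)
P = B + -2.85·ex + 3.27·ey = (-3.7165,0.8578)

-3.72 0.86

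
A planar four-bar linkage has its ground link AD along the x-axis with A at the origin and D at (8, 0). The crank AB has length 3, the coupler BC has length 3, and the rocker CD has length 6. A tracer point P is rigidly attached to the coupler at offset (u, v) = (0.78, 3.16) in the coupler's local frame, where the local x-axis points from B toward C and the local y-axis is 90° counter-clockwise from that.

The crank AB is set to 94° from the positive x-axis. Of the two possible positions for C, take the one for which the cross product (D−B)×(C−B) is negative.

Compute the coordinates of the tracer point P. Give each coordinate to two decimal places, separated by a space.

A=(0,0), D=(8.00,0)
B = A + 3.00·(cos94°, sin94°) = (-0.2093, 2.9927)
|BD| = 8.7378
circle(B,3.00) ∩ circle(D,6.00): a=2.8239, h=1.0128
  candidates: C₊=(2.7907,2.9771) cross=8.850; C₋=(2.0969,1.0739) cross=-8.850
  mode - wants cross < 0 → take C=(2.0969,1.0739) (cross=-8.850)
ex = (C−B)/|BC| = (0.7687,-0.6396); ey = (0.6396,0.7687)
P = B + 0.78·ex + 3.16·ey = (2.4114,4.9230)

2.41 4.92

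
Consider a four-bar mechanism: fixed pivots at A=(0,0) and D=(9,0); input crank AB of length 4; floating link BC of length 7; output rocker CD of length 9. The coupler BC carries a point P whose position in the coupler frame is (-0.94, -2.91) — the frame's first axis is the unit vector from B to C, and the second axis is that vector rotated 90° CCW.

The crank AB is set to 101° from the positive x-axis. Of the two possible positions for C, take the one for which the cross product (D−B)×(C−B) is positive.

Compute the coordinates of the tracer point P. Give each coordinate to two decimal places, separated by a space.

A=(0,0), D=(9.00,0)
B = A + 4.00·(cos101°, sin101°) = (-0.7632, 3.9265)
|BD| = 10.5232
circle(B,7.00) ∩ circle(D,9.00): a=3.7412, h=5.9164
  candidates: C₊=(4.9153,8.0197) cross=62.260; C₋=(0.5002,-2.9585) cross=-62.260
  mode + wants cross > 0 → take C=(4.9153,8.0197) (cross=62.260)
ex = (C−B)/|BC| = (0.8112,0.5847); ey = (-0.5847,0.8112)
P = B + -0.94·ex + -2.91·ey = (0.1758,1.0162)

0.18 1.02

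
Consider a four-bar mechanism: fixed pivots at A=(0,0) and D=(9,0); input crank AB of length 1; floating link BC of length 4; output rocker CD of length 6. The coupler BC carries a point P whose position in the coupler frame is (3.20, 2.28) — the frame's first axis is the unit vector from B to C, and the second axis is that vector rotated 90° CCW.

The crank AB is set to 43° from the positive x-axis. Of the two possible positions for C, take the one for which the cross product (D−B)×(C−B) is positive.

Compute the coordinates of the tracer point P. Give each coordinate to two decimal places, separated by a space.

1.86 4.45

A=(0,0), D=(9.00,0)
B = A + 1.00·(cos43°, sin43°) = (0.7314, 0.6820)
|BD| = 8.2967
circle(B,4.00) ∩ circle(D,6.00): a=2.9431, h=2.7089
  candidates: C₊=(3.8871,3.1398) cross=22.475; C₋=(3.4418,-2.2597) cross=-22.475
  mode + wants cross > 0 → take C=(3.8871,3.1398) (cross=22.475)
ex = (C−B)/|BC| = (0.7889,0.6145); ey = (-0.6145,0.7889)
P = B + 3.20·ex + 2.28·ey = (1.8550,4.4471)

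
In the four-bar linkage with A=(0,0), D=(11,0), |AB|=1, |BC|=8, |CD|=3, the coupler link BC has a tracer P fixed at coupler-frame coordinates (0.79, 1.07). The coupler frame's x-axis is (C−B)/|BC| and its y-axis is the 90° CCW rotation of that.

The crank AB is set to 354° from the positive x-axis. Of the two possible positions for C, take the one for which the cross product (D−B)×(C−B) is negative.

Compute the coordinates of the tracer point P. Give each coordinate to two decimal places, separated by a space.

2.02 0.75

A=(0,0), D=(11.00,0)
B = A + 1.00·(cos354°, sin354°) = (0.9945, -0.1045)
|BD| = 10.0060
circle(B,8.00) ∩ circle(D,3.00): a=7.7514, h=1.9790
  candidates: C₊=(8.7248,1.9553) cross=19.802; C₋=(8.7661,-2.0025) cross=-19.802
  mode - wants cross < 0 → take C=(8.7661,-2.0025) (cross=-19.802)
ex = (C−B)/|BC| = (0.9715,-0.2372); ey = (0.2372,0.9715)
P = B + 0.79·ex + 1.07·ey = (2.0158,0.7475)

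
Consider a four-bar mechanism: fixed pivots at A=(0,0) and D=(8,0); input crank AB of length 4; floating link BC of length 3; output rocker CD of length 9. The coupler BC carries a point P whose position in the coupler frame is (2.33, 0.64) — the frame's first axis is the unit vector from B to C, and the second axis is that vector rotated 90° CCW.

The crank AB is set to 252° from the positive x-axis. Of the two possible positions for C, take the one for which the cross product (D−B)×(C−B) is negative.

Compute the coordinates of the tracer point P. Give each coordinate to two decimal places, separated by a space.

A=(0,0), D=(8.00,0)
B = A + 4.00·(cos252°, sin252°) = (-1.2361, -3.8042)
|BD| = 9.9888
circle(B,3.00) ∩ circle(D,9.00): a=1.3904, h=2.6583
  candidates: C₊=(-0.9629,-0.8167) cross=26.554; C₋=(1.0620,-5.7327) cross=-26.554
  mode - wants cross < 0 → take C=(1.0620,-5.7327) (cross=-26.554)
ex = (C−B)/|BC| = (0.7660,-0.6428); ey = (0.6428,0.7660)
P = B + 2.33·ex + 0.64·ey = (0.9602,-4.8118)

0.96 -4.81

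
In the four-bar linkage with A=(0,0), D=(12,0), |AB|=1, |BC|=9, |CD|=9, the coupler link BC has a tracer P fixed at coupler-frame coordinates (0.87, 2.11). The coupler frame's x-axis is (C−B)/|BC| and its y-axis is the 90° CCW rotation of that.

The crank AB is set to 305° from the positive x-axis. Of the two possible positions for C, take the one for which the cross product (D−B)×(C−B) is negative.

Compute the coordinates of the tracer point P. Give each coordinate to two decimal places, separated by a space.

A=(0,0), D=(12.00,0)
B = A + 1.00·(cos305°, sin305°) = (0.5736, -0.8192)
|BD| = 11.4557
circle(B,9.00) ∩ circle(D,9.00): a=5.7279, h=6.9420
  candidates: C₊=(5.7904,6.5147) cross=79.526; C₋=(6.7832,-7.3338) cross=-79.526
  mode - wants cross < 0 → take C=(6.7832,-7.3338) (cross=-79.526)
ex = (C−B)/|BC| = (0.6900,-0.7239); ey = (0.7239,0.6900)
P = B + 0.87·ex + 2.11·ey = (2.7012,0.0069)

2.70 0.01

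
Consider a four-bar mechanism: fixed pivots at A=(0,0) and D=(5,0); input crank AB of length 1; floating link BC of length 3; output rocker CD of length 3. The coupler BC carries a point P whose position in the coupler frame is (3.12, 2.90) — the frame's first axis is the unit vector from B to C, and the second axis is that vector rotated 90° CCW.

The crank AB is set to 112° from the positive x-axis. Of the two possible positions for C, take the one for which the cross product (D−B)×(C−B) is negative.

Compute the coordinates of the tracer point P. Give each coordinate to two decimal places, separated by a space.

A=(0,0), D=(5.00,0)
B = A + 1.00·(cos112°, sin112°) = (-0.3746, 0.9272)
|BD| = 5.4540
circle(B,3.00) ∩ circle(D,3.00): a=2.7270, h=1.2504
  candidates: C₊=(2.5253,1.6958) cross=6.820; C₋=(2.1001,-0.7686) cross=-6.820
  mode - wants cross < 0 → take C=(2.1001,-0.7686) (cross=-6.820)
ex = (C−B)/|BC| = (0.8249,-0.5653); ey = (0.5653,0.8249)
P = B + 3.12·ex + 2.90·ey = (3.8384,1.5558)

3.84 1.56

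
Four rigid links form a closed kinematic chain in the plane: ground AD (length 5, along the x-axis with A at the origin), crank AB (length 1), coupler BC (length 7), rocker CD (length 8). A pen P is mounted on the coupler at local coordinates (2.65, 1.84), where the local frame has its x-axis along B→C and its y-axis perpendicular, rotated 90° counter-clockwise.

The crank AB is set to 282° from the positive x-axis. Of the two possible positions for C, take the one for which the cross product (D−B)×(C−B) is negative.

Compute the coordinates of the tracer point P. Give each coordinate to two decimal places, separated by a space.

A=(0,0), D=(5.00,0)
B = A + 1.00·(cos282°, sin282°) = (0.2079, -0.9781)
|BD| = 4.8909
circle(B,7.00) ∩ circle(D,8.00): a=0.9120, h=6.9403
  candidates: C₊=(-0.2865,6.0044) cross=33.944; C₋=(2.4895,-7.5959) cross=-33.944
  mode - wants cross < 0 → take C=(2.4895,-7.5959) (cross=-33.944)
ex = (C−B)/|BC| = (0.3259,-0.9454); ey = (0.9454,0.3259)
P = B + 2.65·ex + 1.84·ey = (2.8112,-2.8837)

2.81 -2.88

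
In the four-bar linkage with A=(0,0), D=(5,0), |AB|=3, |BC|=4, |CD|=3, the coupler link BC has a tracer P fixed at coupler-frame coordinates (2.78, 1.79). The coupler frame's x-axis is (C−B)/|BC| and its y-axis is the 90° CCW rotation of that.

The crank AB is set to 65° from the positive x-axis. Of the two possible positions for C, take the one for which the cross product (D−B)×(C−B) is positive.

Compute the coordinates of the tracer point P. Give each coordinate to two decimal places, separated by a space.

3.92 4.69

A=(0,0), D=(5.00,0)
B = A + 3.00·(cos65°, sin65°) = (1.2679, 2.7189)
|BD| = 4.6175
circle(B,4.00) ∩ circle(D,3.00): a=3.0667, h=2.5681
  candidates: C₊=(5.2587,2.9888) cross=11.858; C₋=(2.2344,-1.1625) cross=-11.858
  mode + wants cross > 0 → take C=(5.2587,2.9888) (cross=11.858)
ex = (C−B)/|BC| = (0.9977,0.0675); ey = (-0.0675,0.9977)
P = B + 2.78·ex + 1.79·ey = (3.9207,4.6924)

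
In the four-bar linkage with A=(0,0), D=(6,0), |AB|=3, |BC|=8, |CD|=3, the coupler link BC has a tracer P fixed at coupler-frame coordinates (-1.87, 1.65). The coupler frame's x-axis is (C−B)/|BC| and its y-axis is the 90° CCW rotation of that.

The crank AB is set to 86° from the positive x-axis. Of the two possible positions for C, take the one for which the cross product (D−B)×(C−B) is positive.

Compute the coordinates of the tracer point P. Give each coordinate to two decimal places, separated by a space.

-1.46 4.84

A=(0,0), D=(6.00,0)
B = A + 3.00·(cos86°, sin86°) = (0.2093, 2.9927)
|BD| = 6.5183
circle(B,8.00) ∩ circle(D,3.00): a=7.4780, h=2.8424
  candidates: C₊=(8.1575,2.0845) cross=18.527; C₋=(5.5476,-2.9657) cross=-18.527
  mode + wants cross > 0 → take C=(8.1575,2.0845) (cross=18.527)
ex = (C−B)/|BC| = (0.9935,-0.1135); ey = (0.1135,0.9935)
P = B + -1.87·ex + 1.65·ey = (-1.4613,4.8443)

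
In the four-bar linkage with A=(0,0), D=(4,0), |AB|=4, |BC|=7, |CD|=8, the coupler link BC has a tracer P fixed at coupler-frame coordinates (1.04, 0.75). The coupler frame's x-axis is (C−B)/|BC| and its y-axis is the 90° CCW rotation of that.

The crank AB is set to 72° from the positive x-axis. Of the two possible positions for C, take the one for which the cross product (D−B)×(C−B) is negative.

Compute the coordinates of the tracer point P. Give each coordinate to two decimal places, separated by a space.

0.97 2.55

A=(0,0), D=(4.00,0)
B = A + 4.00·(cos72°, sin72°) = (1.2361, 3.8042)
|BD| = 4.7023
circle(B,7.00) ∩ circle(D,8.00): a=0.7562, h=6.9590
  candidates: C₊=(7.3105,7.2829) cross=32.723; C₋=(-3.9494,-0.8979) cross=-32.723
  mode - wants cross < 0 → take C=(-3.9494,-0.8979) (cross=-32.723)
ex = (C−B)/|BC| = (-0.7408,-0.6717); ey = (0.6717,-0.7408)
P = B + 1.04·ex + 0.75·ey = (0.9695,2.5500)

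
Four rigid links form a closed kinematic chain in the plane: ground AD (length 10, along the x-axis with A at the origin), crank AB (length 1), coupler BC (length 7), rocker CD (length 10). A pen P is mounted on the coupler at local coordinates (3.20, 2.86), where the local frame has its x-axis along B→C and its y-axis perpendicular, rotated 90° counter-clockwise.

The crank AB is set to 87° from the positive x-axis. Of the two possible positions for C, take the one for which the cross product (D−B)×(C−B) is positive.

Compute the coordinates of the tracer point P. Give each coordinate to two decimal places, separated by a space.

-1.10 5.13

A=(0,0), D=(10.00,0)
B = A + 1.00·(cos87°, sin87°) = (0.0523, 0.9986)
|BD| = 9.9977
circle(B,7.00) ∩ circle(D,10.00): a=2.4482, h=6.5579
  candidates: C₊=(3.1434,7.2792) cross=65.564; C₋=(1.8333,-5.7710) cross=-65.564
  mode + wants cross > 0 → take C=(3.1434,7.2792) (cross=65.564)
ex = (C−B)/|BC| = (0.4416,0.8972); ey = (-0.8972,0.4416)
P = B + 3.20·ex + 2.86·ey = (-1.1007,5.1327)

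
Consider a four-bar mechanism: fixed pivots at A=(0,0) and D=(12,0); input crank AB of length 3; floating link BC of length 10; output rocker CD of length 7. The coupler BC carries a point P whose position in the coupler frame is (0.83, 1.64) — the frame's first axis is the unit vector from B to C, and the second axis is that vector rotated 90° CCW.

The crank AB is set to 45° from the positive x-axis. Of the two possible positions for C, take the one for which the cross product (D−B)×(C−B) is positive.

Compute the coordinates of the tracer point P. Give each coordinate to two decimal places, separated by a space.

2.06 3.96

A=(0,0), D=(12.00,0)
B = A + 3.00·(cos45°, sin45°) = (2.1213, 2.1213)
|BD| = 10.1039
circle(B,10.00) ∩ circle(D,7.00): a=7.5757, h=6.5275
  candidates: C₊=(10.8987,6.9128) cross=65.953; C₋=(8.1577,-5.8512) cross=-65.953
  mode + wants cross > 0 → take C=(10.8987,6.9128) (cross=65.953)
ex = (C−B)/|BC| = (0.8777,0.4791); ey = (-0.4791,0.8777)
P = B + 0.83·ex + 1.64·ey = (2.0640,3.9585)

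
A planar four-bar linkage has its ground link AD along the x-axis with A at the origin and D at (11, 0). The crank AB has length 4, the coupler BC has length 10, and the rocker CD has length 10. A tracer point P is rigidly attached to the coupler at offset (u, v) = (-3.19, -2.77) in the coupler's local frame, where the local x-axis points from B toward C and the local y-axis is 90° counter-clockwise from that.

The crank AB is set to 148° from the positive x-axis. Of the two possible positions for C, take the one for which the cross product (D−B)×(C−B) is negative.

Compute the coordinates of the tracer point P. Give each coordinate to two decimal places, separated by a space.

-7.54 2.91

A=(0,0), D=(11.00,0)
B = A + 4.00·(cos148°, sin148°) = (-3.3922, 2.1197)
|BD| = 14.5474
circle(B,10.00) ∩ circle(D,10.00): a=7.2737, h=6.8624
  candidates: C₊=(4.8038,7.8490) cross=99.831; C₋=(2.8040,-5.7294) cross=-99.831
  mode - wants cross < 0 → take C=(2.8040,-5.7294) (cross=-99.831)
ex = (C−B)/|BC| = (0.6196,-0.7849); ey = (0.7849,0.6196)
P = B + -3.19·ex + -2.77·ey = (-7.5430,2.9072)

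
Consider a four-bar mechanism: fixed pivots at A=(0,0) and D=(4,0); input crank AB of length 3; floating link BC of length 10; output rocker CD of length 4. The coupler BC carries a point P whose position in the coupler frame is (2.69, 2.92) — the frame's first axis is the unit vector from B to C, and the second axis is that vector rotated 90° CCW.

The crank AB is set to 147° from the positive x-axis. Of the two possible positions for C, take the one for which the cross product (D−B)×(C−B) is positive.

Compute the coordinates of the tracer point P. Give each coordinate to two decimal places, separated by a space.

A=(0,0), D=(4.00,0)
B = A + 3.00·(cos147°, sin147°) = (-2.5160, 1.6339)
|BD| = 6.7177
circle(B,10.00) ∩ circle(D,4.00): a=9.6110, h=2.7621
  candidates: C₊=(7.4782,1.9755) cross=18.555; C₋=(6.1345,-3.3829) cross=-18.555
  mode + wants cross > 0 → take C=(7.4782,1.9755) (cross=18.555)
ex = (C−B)/|BC| = (0.9994,0.0342); ey = (-0.0342,0.9994)
P = B + 2.69·ex + 2.92·ey = (0.0727,4.6441)

0.07 4.64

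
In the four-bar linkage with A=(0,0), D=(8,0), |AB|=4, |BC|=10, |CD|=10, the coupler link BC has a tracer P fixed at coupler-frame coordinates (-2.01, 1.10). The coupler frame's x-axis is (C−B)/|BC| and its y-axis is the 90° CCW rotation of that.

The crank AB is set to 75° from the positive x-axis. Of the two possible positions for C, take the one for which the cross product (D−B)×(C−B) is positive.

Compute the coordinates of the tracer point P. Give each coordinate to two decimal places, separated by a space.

A=(0,0), D=(8.00,0)
B = A + 4.00·(cos75°, sin75°) = (1.0353, 3.8637)
|BD| = 7.9646
circle(B,10.00) ∩ circle(D,10.00): a=3.9823, h=9.1728
  candidates: C₊=(8.9674,9.9531) cross=73.058; C₋=(0.0678,-6.0894) cross=-73.058
  mode + wants cross > 0 → take C=(8.9674,9.9531) (cross=73.058)
ex = (C−B)/|BC| = (0.7932,0.6089); ey = (-0.6089,0.7932)
P = B + -2.01·ex + 1.10·ey = (-1.2289,3.5123)

-1.23 3.51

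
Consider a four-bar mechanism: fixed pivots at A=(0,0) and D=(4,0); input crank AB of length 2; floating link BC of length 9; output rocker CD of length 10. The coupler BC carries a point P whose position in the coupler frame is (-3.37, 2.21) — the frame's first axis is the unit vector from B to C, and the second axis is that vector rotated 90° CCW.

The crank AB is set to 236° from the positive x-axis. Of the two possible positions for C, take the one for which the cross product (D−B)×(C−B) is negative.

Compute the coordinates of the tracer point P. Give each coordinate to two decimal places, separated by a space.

-0.46 2.32

A=(0,0), D=(4.00,0)
B = A + 2.00·(cos236°, sin236°) = (-1.1184, -1.6581)
|BD| = 5.3802
circle(B,9.00) ∩ circle(D,10.00): a=0.9244, h=8.9524
  candidates: C₊=(-2.9979,7.1435) cross=48.166; C₋=(2.5200,-9.8899) cross=-48.166
  mode - wants cross < 0 → take C=(2.5200,-9.8899) (cross=-48.166)
ex = (C−B)/|BC| = (0.4043,-0.9146); ey = (0.9146,0.4043)
P = B + -3.37·ex + 2.21·ey = (-0.4594,2.3177)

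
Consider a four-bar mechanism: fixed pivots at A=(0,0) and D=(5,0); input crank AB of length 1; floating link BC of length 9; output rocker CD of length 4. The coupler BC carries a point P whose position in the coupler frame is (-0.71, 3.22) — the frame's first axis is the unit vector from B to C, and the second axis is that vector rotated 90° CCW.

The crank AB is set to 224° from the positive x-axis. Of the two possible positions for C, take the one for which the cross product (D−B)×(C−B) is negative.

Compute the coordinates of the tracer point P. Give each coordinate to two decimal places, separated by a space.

-0.75 2.60

A=(0,0), D=(5.00,0)
B = A + 1.00·(cos224°, sin224°) = (-0.7193, -0.6947)
|BD| = 5.7614
circle(B,9.00) ∩ circle(D,4.00): a=8.5217, h=2.8949
  candidates: C₊=(7.3911,3.2066) cross=16.679; C₋=(8.0892,-2.5410) cross=-16.679
  mode - wants cross < 0 → take C=(8.0892,-2.5410) (cross=-16.679)
ex = (C−B)/|BC| = (0.9787,-0.2051); ey = (0.2051,0.9787)
P = B + -0.71·ex + 3.22·ey = (-0.7537,2.6025)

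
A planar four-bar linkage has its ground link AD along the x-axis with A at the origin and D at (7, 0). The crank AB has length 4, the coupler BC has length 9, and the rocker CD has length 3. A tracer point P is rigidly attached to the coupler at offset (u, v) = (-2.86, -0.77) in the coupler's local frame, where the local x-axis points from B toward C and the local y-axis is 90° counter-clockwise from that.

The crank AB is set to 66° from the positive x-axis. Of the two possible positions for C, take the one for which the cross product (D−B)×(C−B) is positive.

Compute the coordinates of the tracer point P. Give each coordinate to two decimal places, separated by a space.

A=(0,0), D=(7.00,0)
B = A + 4.00·(cos66°, sin66°) = (1.6269, 3.6542)
|BD| = 6.4979
circle(B,9.00) ∩ circle(D,3.00): a=8.7892, h=1.9365
  candidates: C₊=(9.9837,0.3127) cross=12.583; C₋=(7.8056,-2.8898) cross=-12.583
  mode + wants cross > 0 → take C=(9.9837,0.3127) (cross=12.583)
ex = (C−B)/|BC| = (0.9285,-0.3713); ey = (0.3713,0.9285)
P = B + -2.86·ex + -0.77·ey = (-1.3145,4.0011)

-1.31 4.00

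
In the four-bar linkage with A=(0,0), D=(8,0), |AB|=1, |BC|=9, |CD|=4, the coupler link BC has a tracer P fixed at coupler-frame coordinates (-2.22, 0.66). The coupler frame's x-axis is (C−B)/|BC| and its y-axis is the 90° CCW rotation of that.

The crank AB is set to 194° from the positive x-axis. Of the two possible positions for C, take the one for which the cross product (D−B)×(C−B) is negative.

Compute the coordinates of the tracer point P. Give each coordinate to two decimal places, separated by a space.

-2.73 1.27

A=(0,0), D=(8.00,0)
B = A + 1.00·(cos194°, sin194°) = (-0.9703, -0.2419)
|BD| = 8.9736
circle(B,9.00) ∩ circle(D,4.00): a=8.1085, h=3.9053
  candidates: C₊=(7.0300,3.8806) cross=35.045; C₋=(7.2406,-3.9272) cross=-35.045
  mode - wants cross < 0 → take C=(7.2406,-3.9272) (cross=-35.045)
ex = (C−B)/|BC| = (0.9123,-0.4095); ey = (0.4095,0.9123)
P = B + -2.22·ex + 0.66·ey = (-2.7254,1.2693)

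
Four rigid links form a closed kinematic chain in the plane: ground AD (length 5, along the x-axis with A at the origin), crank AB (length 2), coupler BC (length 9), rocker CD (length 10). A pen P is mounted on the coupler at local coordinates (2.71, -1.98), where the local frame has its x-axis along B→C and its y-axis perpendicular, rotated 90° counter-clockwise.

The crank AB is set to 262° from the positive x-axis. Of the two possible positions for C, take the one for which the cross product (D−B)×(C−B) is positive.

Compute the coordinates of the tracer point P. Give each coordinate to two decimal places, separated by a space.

A=(0,0), D=(5.00,0)
B = A + 2.00·(cos262°, sin262°) = (-0.2783, -1.9805)
|BD| = 5.6377
circle(B,9.00) ∩ circle(D,10.00): a=1.1338, h=8.9283
  candidates: C₊=(-2.3534,6.7770) cross=50.335; C₋=(3.9197,-9.9415) cross=-50.335
  mode + wants cross > 0 → take C=(-2.3534,6.7770) (cross=50.335)
ex = (C−B)/|BC| = (-0.2306,0.9731); ey = (-0.9731,-0.2306)
P = B + 2.71·ex + -1.98·ey = (1.0235,1.1130)

1.02 1.11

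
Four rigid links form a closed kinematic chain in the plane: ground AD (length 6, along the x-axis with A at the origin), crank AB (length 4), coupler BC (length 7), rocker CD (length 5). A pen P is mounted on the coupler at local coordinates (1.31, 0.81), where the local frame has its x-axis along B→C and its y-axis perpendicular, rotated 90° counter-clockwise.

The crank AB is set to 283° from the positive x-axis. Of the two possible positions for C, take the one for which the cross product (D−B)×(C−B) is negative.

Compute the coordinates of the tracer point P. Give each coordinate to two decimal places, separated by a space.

2.29 -3.23

A=(0,0), D=(6.00,0)
B = A + 4.00·(cos283°, sin283°) = (0.8998, -3.8975)
|BD| = 6.4189
circle(B,7.00) ∩ circle(D,5.00): a=5.0789, h=4.8171
  candidates: C₊=(2.0104,3.0139) cross=30.921; C₋=(7.8602,-4.6411) cross=-30.921
  mode - wants cross < 0 → take C=(7.8602,-4.6411) (cross=-30.921)
ex = (C−B)/|BC| = (0.9943,-0.1062); ey = (0.1062,0.9943)
P = B + 1.31·ex + 0.81·ey = (2.2884,-3.2312)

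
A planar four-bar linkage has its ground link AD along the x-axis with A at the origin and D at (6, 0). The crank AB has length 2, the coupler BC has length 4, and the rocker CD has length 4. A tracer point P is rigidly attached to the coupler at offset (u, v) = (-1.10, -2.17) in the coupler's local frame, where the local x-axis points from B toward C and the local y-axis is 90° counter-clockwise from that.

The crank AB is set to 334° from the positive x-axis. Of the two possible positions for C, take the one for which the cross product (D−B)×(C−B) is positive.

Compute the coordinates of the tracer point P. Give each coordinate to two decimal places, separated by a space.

A=(0,0), D=(6.00,0)
B = A + 2.00·(cos334°, sin334°) = (1.7976, -0.8767)
|BD| = 4.2929
circle(B,4.00) ∩ circle(D,4.00): a=2.1464, h=3.3753
  candidates: C₊=(3.2094,2.8658) cross=14.490; C₋=(4.5881,-3.7425) cross=-14.490
  mode + wants cross > 0 → take C=(3.2094,2.8658) (cross=14.490)
ex = (C−B)/|BC| = (0.3530,0.9356); ey = (-0.9356,0.3530)
P = B + -1.10·ex + -2.17·ey = (3.4397,-2.6719)

3.44 -2.67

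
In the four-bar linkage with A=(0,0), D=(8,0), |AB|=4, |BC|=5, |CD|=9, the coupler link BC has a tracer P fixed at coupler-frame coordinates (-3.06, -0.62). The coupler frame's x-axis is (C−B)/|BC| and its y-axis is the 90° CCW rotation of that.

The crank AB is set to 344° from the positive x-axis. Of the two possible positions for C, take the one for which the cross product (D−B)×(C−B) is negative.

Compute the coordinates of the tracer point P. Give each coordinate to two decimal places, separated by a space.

A=(0,0), D=(8.00,0)
B = A + 4.00·(cos344°, sin344°) = (3.8450, -1.1025)
|BD| = 4.2987
circle(B,5.00) ∩ circle(D,9.00): a=-4.3641, h=2.4401
  candidates: C₊=(-0.9990,0.1366) cross=10.490; C₋=(0.2527,-4.5804) cross=-10.490
  mode - wants cross < 0 → take C=(0.2527,-4.5804) (cross=-10.490)
ex = (C−B)/|BC| = (-0.7185,-0.6956); ey = (0.6956,-0.7185)
P = B + -3.06·ex + -0.62·ey = (5.6123,1.4713)

5.61 1.47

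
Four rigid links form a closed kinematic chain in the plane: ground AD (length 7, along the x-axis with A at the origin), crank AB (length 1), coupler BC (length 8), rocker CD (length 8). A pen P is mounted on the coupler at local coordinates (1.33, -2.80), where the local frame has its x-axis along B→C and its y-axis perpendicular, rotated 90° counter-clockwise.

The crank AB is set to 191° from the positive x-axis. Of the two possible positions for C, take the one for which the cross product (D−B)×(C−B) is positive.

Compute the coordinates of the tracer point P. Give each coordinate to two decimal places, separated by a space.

A=(0,0), D=(7.00,0)
B = A + 1.00·(cos191°, sin191°) = (-0.9816, -0.1908)
|BD| = 7.9839
circle(B,8.00) ∩ circle(D,8.00): a=3.9920, h=6.9328
  candidates: C₊=(2.8435,6.8355) cross=55.351; C₋=(3.1749,-7.0263) cross=-55.351
  mode + wants cross > 0 → take C=(2.8435,6.8355) (cross=55.351)
ex = (C−B)/|BC| = (0.4781,0.8783); ey = (-0.8783,0.4781)
P = B + 1.33·ex + -2.80·ey = (2.1135,-0.3615)

2.11 -0.36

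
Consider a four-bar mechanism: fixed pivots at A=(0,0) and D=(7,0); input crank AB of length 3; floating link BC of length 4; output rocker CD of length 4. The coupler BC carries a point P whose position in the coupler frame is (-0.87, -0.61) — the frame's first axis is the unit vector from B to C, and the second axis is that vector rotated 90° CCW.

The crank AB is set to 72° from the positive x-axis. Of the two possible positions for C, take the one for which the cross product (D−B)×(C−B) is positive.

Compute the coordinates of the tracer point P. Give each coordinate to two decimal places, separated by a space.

A=(0,0), D=(7.00,0)
B = A + 3.00·(cos72°, sin72°) = (0.9271, 2.8532)
|BD| = 6.7098
circle(B,4.00) ∩ circle(D,4.00): a=3.3549, h=2.1782
  candidates: C₊=(4.8898,3.3981) cross=14.615; C₋=(3.0373,-0.5449) cross=-14.615
  mode + wants cross > 0 → take C=(4.8898,3.3981) (cross=14.615)
ex = (C−B)/|BC| = (0.9907,0.1362); ey = (-0.1362,0.9907)
P = B + -0.87·ex + -0.61·ey = (0.1483,2.1303)

0.15 2.13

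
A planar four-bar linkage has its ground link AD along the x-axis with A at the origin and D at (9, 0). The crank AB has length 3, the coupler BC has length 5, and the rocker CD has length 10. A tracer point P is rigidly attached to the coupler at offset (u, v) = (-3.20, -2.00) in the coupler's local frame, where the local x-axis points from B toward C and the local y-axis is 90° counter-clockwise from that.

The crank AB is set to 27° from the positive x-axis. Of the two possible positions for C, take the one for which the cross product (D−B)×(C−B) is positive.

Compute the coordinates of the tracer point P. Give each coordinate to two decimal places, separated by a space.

5.59 -1.03

A=(0,0), D=(9.00,0)
B = A + 3.00·(cos27°, sin27°) = (2.6730, 1.3620)
|BD| = 6.4719
circle(B,5.00) ∩ circle(D,10.00): a=-2.5583, h=4.2959
  candidates: C₊=(1.0760,6.1001) cross=27.803; C₋=(-0.7321,-2.2994) cross=-27.803
  mode + wants cross > 0 → take C=(1.0760,6.1001) (cross=27.803)
ex = (C−B)/|BC| = (-0.3194,0.9476); ey = (-0.9476,-0.3194)
P = B + -3.20·ex + -2.00·ey = (5.5903,-1.0316)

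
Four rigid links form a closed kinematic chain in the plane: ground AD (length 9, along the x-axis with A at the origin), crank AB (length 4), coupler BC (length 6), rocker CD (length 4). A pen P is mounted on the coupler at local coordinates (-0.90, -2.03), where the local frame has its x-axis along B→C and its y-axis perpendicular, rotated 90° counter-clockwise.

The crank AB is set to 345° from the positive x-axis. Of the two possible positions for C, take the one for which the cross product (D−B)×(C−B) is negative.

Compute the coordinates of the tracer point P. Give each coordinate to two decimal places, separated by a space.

2.08 -2.36

A=(0,0), D=(9.00,0)
B = A + 4.00·(cos345°, sin345°) = (3.8637, -1.0353)
|BD| = 5.2396
circle(B,6.00) ∩ circle(D,4.00): a=4.5283, h=3.9363
  candidates: C₊=(7.5250,3.7181) cross=20.624; C₋=(9.0805,-3.9992) cross=-20.624
  mode - wants cross < 0 → take C=(9.0805,-3.9992) (cross=-20.624)
ex = (C−B)/|BC| = (0.8695,-0.4940); ey = (0.4940,0.8695)
P = B + -0.90·ex + -2.03·ey = (2.0784,-2.3557)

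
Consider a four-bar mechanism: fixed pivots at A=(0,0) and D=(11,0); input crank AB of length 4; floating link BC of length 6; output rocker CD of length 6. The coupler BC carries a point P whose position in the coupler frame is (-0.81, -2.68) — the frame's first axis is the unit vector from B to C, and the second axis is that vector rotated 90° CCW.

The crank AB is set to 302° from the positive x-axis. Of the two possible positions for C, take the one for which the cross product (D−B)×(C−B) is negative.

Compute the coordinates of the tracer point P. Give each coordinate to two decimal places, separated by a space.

0.57 -5.73

A=(0,0), D=(11.00,0)
B = A + 4.00·(cos302°, sin302°) = (2.1197, -3.3922)
|BD| = 9.5062
circle(B,6.00) ∩ circle(D,6.00): a=4.7531, h=3.6617
  candidates: C₊=(5.2532,1.7246) cross=34.809; C₋=(7.8665,-5.1168) cross=-34.809
  mode - wants cross < 0 → take C=(7.8665,-5.1168) (cross=-34.809)
ex = (C−B)/|BC| = (0.9578,-0.2874); ey = (0.2874,0.9578)
P = B + -0.81·ex + -2.68·ey = (0.5736,-5.7263)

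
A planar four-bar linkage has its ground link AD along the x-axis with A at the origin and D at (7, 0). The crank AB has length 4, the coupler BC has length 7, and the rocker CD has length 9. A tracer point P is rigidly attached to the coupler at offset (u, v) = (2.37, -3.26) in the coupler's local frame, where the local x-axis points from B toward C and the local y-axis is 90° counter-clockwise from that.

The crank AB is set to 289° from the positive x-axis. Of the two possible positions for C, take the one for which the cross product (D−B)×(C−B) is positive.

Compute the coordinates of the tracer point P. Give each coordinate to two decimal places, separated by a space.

3.27 -0.27

A=(0,0), D=(7.00,0)
B = A + 4.00·(cos289°, sin289°) = (1.3023, -3.7821)
|BD| = 6.8387
circle(B,7.00) ∩ circle(D,9.00): a=1.0797, h=6.9162
  candidates: C₊=(-1.6231,2.5774) cross=47.298; C₋=(6.0268,-8.9472) cross=-47.298
  mode + wants cross > 0 → take C=(-1.6231,2.5774) (cross=47.298)
ex = (C−B)/|BC| = (-0.4179,0.9085); ey = (-0.9085,-0.4179)
P = B + 2.37·ex + -3.26·ey = (3.2735,-0.2666)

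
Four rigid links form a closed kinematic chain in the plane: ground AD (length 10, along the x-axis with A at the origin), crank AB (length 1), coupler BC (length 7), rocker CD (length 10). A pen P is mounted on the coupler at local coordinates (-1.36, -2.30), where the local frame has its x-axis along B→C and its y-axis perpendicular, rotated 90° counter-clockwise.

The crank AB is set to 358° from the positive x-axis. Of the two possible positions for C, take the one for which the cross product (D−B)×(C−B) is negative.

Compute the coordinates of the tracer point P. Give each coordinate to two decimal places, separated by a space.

-1.56 0.73

A=(0,0), D=(10.00,0)
B = A + 1.00·(cos358°, sin358°) = (0.9994, -0.0349)
|BD| = 9.0007
circle(B,7.00) ∩ circle(D,10.00): a=1.6672, h=6.7986
  candidates: C₊=(2.6402,6.7701) cross=61.192; C₋=(2.6930,-6.8269) cross=-61.192
  mode - wants cross < 0 → take C=(2.6930,-6.8269) (cross=-61.192)
ex = (C−B)/|BC| = (0.2419,-0.9703); ey = (0.9703,0.2419)
P = B + -1.36·ex + -2.30·ey = (-1.5613,0.7282)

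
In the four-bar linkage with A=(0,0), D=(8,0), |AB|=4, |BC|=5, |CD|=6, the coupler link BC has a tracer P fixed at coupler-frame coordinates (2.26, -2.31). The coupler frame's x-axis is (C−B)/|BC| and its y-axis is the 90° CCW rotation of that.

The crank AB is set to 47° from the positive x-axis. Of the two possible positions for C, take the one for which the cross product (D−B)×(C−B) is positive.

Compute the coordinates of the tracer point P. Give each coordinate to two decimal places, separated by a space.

A=(0,0), D=(8.00,0)
B = A + 4.00·(cos47°, sin47°) = (2.7280, 2.9254)
|BD| = 6.0293
circle(B,5.00) ∩ circle(D,6.00): a=2.1024, h=4.5365
  candidates: C₊=(6.7675,5.8720) cross=27.352; C₋=(2.3652,-2.0614) cross=-27.352
  mode + wants cross > 0 → take C=(6.7675,5.8720) (cross=27.352)
ex = (C−B)/|BC| = (0.8079,0.5893); ey = (-0.5893,0.8079)
P = B + 2.26·ex + -2.31·ey = (5.9152,2.3911)

5.92 2.39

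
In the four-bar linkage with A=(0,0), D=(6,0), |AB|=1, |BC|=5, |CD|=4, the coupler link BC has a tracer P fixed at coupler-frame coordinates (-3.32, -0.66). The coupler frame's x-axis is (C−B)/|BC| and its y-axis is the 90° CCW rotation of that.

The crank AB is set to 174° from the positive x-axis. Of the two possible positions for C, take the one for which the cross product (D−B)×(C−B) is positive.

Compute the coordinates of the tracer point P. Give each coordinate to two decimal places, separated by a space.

-3.41 -2.27

A=(0,0), D=(6.00,0)
B = A + 1.00·(cos174°, sin174°) = (-0.9945, 0.1045)
|BD| = 6.9953
circle(B,5.00) ∩ circle(D,4.00): a=4.1409, h=2.8023
  candidates: C₊=(3.1878,2.8446) cross=19.603; C₋=(3.1041,-2.7593) cross=-19.603
  mode + wants cross > 0 → take C=(3.1878,2.8446) (cross=19.603)
ex = (C−B)/|BC| = (0.8365,0.5480); ey = (-0.5480,0.8365)
P = B + -3.32·ex + -0.66·ey = (-3.4099,-2.2669)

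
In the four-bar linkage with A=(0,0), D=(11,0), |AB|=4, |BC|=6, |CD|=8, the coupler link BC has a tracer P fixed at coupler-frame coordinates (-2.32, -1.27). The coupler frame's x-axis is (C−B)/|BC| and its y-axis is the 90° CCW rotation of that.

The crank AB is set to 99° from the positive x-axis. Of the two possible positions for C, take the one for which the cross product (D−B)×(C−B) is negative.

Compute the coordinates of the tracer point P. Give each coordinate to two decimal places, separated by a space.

-3.05 5.01

A=(0,0), D=(11.00,0)
B = A + 4.00·(cos99°, sin99°) = (-0.6257, 3.9508)
|BD| = 12.2787
circle(B,6.00) ∩ circle(D,8.00): a=4.9992, h=3.3179
  candidates: C₊=(5.1751,5.4837) cross=40.739; C₋=(3.0400,-0.7992) cross=-40.739
  mode - wants cross < 0 → take C=(3.0400,-0.7992) (cross=-40.739)
ex = (C−B)/|BC| = (0.6110,-0.7917); ey = (0.7917,0.6110)
P = B + -2.32·ex + -1.27·ey = (-3.0486,5.0115)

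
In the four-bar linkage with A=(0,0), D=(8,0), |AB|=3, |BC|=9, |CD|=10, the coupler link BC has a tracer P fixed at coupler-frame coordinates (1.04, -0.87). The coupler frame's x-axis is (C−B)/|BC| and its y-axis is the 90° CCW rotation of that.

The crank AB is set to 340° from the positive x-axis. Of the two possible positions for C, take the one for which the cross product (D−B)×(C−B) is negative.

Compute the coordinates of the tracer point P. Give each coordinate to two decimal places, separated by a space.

2.28 -2.27

A=(0,0), D=(8.00,0)
B = A + 3.00·(cos340°, sin340°) = (2.8191, -1.0261)
|BD| = 5.2815
circle(B,9.00) ∩ circle(D,10.00): a=0.8421, h=8.9605
  candidates: C₊=(1.9043,7.9273) cross=47.325; C₋=(5.3859,-9.6523) cross=-47.325
  mode - wants cross < 0 → take C=(5.3859,-9.6523) (cross=-47.325)
ex = (C−B)/|BC| = (0.2852,-0.9585); ey = (0.9585,0.2852)
P = B + 1.04·ex + -0.87·ey = (2.2818,-2.2710)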